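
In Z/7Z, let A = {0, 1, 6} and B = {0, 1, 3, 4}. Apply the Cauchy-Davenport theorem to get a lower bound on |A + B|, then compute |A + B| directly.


Cauchy-Davenport: |A + B| ≥ min(p, |A| + |B| - 1) for A, B nonempty in Z/pZ.
|A| = 3, |B| = 4, p = 7.
CD lower bound = min(7, 3 + 4 - 1) = min(7, 6) = 6.
Compute A + B mod 7 directly:
a = 0: 0+0=0, 0+1=1, 0+3=3, 0+4=4
a = 1: 1+0=1, 1+1=2, 1+3=4, 1+4=5
a = 6: 6+0=6, 6+1=0, 6+3=2, 6+4=3
A + B = {0, 1, 2, 3, 4, 5, 6}, so |A + B| = 7.
Verify: 7 ≥ 6? Yes ✓.

CD lower bound = 6, actual |A + B| = 7.


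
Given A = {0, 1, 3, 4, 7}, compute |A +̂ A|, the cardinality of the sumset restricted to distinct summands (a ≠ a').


Restricted sumset: A +̂ A = {a + a' : a ∈ A, a' ∈ A, a ≠ a'}.
Equivalently, take A + A and drop any sum 2a that is achievable ONLY as a + a for a ∈ A (i.e. sums representable only with equal summands).
Enumerate pairs (a, a') with a < a' (symmetric, so each unordered pair gives one sum; this covers all a ≠ a'):
  0 + 1 = 1
  0 + 3 = 3
  0 + 4 = 4
  0 + 7 = 7
  1 + 3 = 4
  1 + 4 = 5
  1 + 7 = 8
  3 + 4 = 7
  3 + 7 = 10
  4 + 7 = 11
Collected distinct sums: {1, 3, 4, 5, 7, 8, 10, 11}
|A +̂ A| = 8
(Reference bound: |A +̂ A| ≥ 2|A| - 3 for |A| ≥ 2, with |A| = 5 giving ≥ 7.)

|A +̂ A| = 8


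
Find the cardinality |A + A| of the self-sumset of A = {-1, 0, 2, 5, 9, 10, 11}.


A + A = {a + a' : a, a' ∈ A}; |A| = 7.
General bounds: 2|A| - 1 ≤ |A + A| ≤ |A|(|A|+1)/2, i.e. 13 ≤ |A + A| ≤ 28.
Lower bound 2|A|-1 is attained iff A is an arithmetic progression.
Enumerate sums a + a' for a ≤ a' (symmetric, so this suffices):
a = -1: -1+-1=-2, -1+0=-1, -1+2=1, -1+5=4, -1+9=8, -1+10=9, -1+11=10
a = 0: 0+0=0, 0+2=2, 0+5=5, 0+9=9, 0+10=10, 0+11=11
a = 2: 2+2=4, 2+5=7, 2+9=11, 2+10=12, 2+11=13
a = 5: 5+5=10, 5+9=14, 5+10=15, 5+11=16
a = 9: 9+9=18, 9+10=19, 9+11=20
a = 10: 10+10=20, 10+11=21
a = 11: 11+11=22
Distinct sums: {-2, -1, 0, 1, 2, 4, 5, 7, 8, 9, 10, 11, 12, 13, 14, 15, 16, 18, 19, 20, 21, 22}
|A + A| = 22

|A + A| = 22


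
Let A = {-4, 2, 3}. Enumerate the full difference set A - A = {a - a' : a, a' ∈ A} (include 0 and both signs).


A - A = {a - a' : a, a' ∈ A}.
Compute a - a' for each ordered pair (a, a'):
a = -4: -4--4=0, -4-2=-6, -4-3=-7
a = 2: 2--4=6, 2-2=0, 2-3=-1
a = 3: 3--4=7, 3-2=1, 3-3=0
Collecting distinct values (and noting 0 appears from a-a):
A - A = {-7, -6, -1, 0, 1, 6, 7}
|A - A| = 7

A - A = {-7, -6, -1, 0, 1, 6, 7}


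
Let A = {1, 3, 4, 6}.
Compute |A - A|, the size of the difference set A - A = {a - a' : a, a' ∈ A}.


A - A = {a - a' : a, a' ∈ A}; |A| = 4.
Bounds: 2|A|-1 ≤ |A - A| ≤ |A|² - |A| + 1, i.e. 7 ≤ |A - A| ≤ 13.
Note: 0 ∈ A - A always (from a - a). The set is symmetric: if d ∈ A - A then -d ∈ A - A.
Enumerate nonzero differences d = a - a' with a > a' (then include -d):
Positive differences: {1, 2, 3, 5}
Full difference set: {0} ∪ (positive diffs) ∪ (negative diffs).
|A - A| = 1 + 2·4 = 9 (matches direct enumeration: 9).

|A - A| = 9


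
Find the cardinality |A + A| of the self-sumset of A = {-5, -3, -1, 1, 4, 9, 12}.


A + A = {a + a' : a, a' ∈ A}; |A| = 7.
General bounds: 2|A| - 1 ≤ |A + A| ≤ |A|(|A|+1)/2, i.e. 13 ≤ |A + A| ≤ 28.
Lower bound 2|A|-1 is attained iff A is an arithmetic progression.
Enumerate sums a + a' for a ≤ a' (symmetric, so this suffices):
a = -5: -5+-5=-10, -5+-3=-8, -5+-1=-6, -5+1=-4, -5+4=-1, -5+9=4, -5+12=7
a = -3: -3+-3=-6, -3+-1=-4, -3+1=-2, -3+4=1, -3+9=6, -3+12=9
a = -1: -1+-1=-2, -1+1=0, -1+4=3, -1+9=8, -1+12=11
a = 1: 1+1=2, 1+4=5, 1+9=10, 1+12=13
a = 4: 4+4=8, 4+9=13, 4+12=16
a = 9: 9+9=18, 9+12=21
a = 12: 12+12=24
Distinct sums: {-10, -8, -6, -4, -2, -1, 0, 1, 2, 3, 4, 5, 6, 7, 8, 9, 10, 11, 13, 16, 18, 21, 24}
|A + A| = 23

|A + A| = 23


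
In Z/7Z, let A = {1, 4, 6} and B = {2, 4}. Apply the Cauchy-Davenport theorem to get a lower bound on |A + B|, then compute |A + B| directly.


Cauchy-Davenport: |A + B| ≥ min(p, |A| + |B| - 1) for A, B nonempty in Z/pZ.
|A| = 3, |B| = 2, p = 7.
CD lower bound = min(7, 3 + 2 - 1) = min(7, 4) = 4.
Compute A + B mod 7 directly:
a = 1: 1+2=3, 1+4=5
a = 4: 4+2=6, 4+4=1
a = 6: 6+2=1, 6+4=3
A + B = {1, 3, 5, 6}, so |A + B| = 4.
Verify: 4 ≥ 4? Yes ✓.

CD lower bound = 4, actual |A + B| = 4.


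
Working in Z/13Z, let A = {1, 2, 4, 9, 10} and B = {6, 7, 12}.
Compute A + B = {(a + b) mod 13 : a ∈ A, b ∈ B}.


Work in Z/13Z: reduce every sum a + b modulo 13.
Enumerate all 15 pairs:
a = 1: 1+6=7, 1+7=8, 1+12=0
a = 2: 2+6=8, 2+7=9, 2+12=1
a = 4: 4+6=10, 4+7=11, 4+12=3
a = 9: 9+6=2, 9+7=3, 9+12=8
a = 10: 10+6=3, 10+7=4, 10+12=9
Distinct residues collected: {0, 1, 2, 3, 4, 7, 8, 9, 10, 11}
|A + B| = 10 (out of 13 total residues).

A + B = {0, 1, 2, 3, 4, 7, 8, 9, 10, 11}


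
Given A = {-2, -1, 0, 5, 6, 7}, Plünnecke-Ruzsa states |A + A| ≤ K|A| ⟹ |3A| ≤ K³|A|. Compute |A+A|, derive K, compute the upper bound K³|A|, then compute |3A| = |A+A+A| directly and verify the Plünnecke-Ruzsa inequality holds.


|A| = 6.
Step 1: Compute A + A by enumerating all 36 pairs.
A + A = {-4, -3, -2, -1, 0, 3, 4, 5, 6, 7, 10, 11, 12, 13, 14}, so |A + A| = 15.
Step 2: Doubling constant K = |A + A|/|A| = 15/6 = 15/6 ≈ 2.5000.
Step 3: Plünnecke-Ruzsa gives |3A| ≤ K³·|A| = (2.5000)³ · 6 ≈ 93.7500.
Step 4: Compute 3A = A + A + A directly by enumerating all triples (a,b,c) ∈ A³; |3A| = 28.
Step 5: Check 28 ≤ 93.7500? Yes ✓.

K = 15/6, Plünnecke-Ruzsa bound K³|A| ≈ 93.7500, |3A| = 28, inequality holds.


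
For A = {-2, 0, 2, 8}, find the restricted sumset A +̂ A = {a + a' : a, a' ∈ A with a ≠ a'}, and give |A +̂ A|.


Restricted sumset: A +̂ A = {a + a' : a ∈ A, a' ∈ A, a ≠ a'}.
Equivalently, take A + A and drop any sum 2a that is achievable ONLY as a + a for a ∈ A (i.e. sums representable only with equal summands).
Enumerate pairs (a, a') with a < a' (symmetric, so each unordered pair gives one sum; this covers all a ≠ a'):
  -2 + 0 = -2
  -2 + 2 = 0
  -2 + 8 = 6
  0 + 2 = 2
  0 + 8 = 8
  2 + 8 = 10
Collected distinct sums: {-2, 0, 2, 6, 8, 10}
|A +̂ A| = 6
(Reference bound: |A +̂ A| ≥ 2|A| - 3 for |A| ≥ 2, with |A| = 4 giving ≥ 5.)

|A +̂ A| = 6


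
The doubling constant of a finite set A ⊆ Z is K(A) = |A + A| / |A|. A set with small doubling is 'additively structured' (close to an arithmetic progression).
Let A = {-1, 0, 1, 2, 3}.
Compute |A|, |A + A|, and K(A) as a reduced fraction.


|A| = 5.
Compute A + A by enumerating all 25 pairs.
A + A = {-2, -1, 0, 1, 2, 3, 4, 5, 6}, so |A + A| = 9.
K = |A + A| / |A| = 9/5 (already in lowest terms) ≈ 1.8000.
Reference: AP of size 5 gives K = 9/5 ≈ 1.8000; a fully generic set of size 5 gives K ≈ 3.0000.

|A| = 5, |A + A| = 9, K = 9/5.


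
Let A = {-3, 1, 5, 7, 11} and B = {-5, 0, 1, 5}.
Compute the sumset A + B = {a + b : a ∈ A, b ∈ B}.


A + B = {a + b : a ∈ A, b ∈ B}.
Enumerate all |A|·|B| = 5·4 = 20 pairs (a, b) and collect distinct sums.
a = -3: -3+-5=-8, -3+0=-3, -3+1=-2, -3+5=2
a = 1: 1+-5=-4, 1+0=1, 1+1=2, 1+5=6
a = 5: 5+-5=0, 5+0=5, 5+1=6, 5+5=10
a = 7: 7+-5=2, 7+0=7, 7+1=8, 7+5=12
a = 11: 11+-5=6, 11+0=11, 11+1=12, 11+5=16
Collecting distinct sums: A + B = {-8, -4, -3, -2, 0, 1, 2, 5, 6, 7, 8, 10, 11, 12, 16}
|A + B| = 15

A + B = {-8, -4, -3, -2, 0, 1, 2, 5, 6, 7, 8, 10, 11, 12, 16}


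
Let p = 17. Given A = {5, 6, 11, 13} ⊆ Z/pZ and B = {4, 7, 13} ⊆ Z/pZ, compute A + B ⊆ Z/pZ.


Work in Z/17Z: reduce every sum a + b modulo 17.
Enumerate all 12 pairs:
a = 5: 5+4=9, 5+7=12, 5+13=1
a = 6: 6+4=10, 6+7=13, 6+13=2
a = 11: 11+4=15, 11+7=1, 11+13=7
a = 13: 13+4=0, 13+7=3, 13+13=9
Distinct residues collected: {0, 1, 2, 3, 7, 9, 10, 12, 13, 15}
|A + B| = 10 (out of 17 total residues).

A + B = {0, 1, 2, 3, 7, 9, 10, 12, 13, 15}


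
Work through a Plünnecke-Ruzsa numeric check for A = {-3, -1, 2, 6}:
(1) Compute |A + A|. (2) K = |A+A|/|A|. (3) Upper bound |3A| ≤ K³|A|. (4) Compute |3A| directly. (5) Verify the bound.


|A| = 4.
Step 1: Compute A + A by enumerating all 16 pairs.
A + A = {-6, -4, -2, -1, 1, 3, 4, 5, 8, 12}, so |A + A| = 10.
Step 2: Doubling constant K = |A + A|/|A| = 10/4 = 10/4 ≈ 2.5000.
Step 3: Plünnecke-Ruzsa gives |3A| ≤ K³·|A| = (2.5000)³ · 4 ≈ 62.5000.
Step 4: Compute 3A = A + A + A directly by enumerating all triples (a,b,c) ∈ A³; |3A| = 19.
Step 5: Check 19 ≤ 62.5000? Yes ✓.

K = 10/4, Plünnecke-Ruzsa bound K³|A| ≈ 62.5000, |3A| = 19, inequality holds.


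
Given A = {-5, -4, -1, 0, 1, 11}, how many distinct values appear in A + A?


A + A = {a + a' : a, a' ∈ A}; |A| = 6.
General bounds: 2|A| - 1 ≤ |A + A| ≤ |A|(|A|+1)/2, i.e. 11 ≤ |A + A| ≤ 21.
Lower bound 2|A|-1 is attained iff A is an arithmetic progression.
Enumerate sums a + a' for a ≤ a' (symmetric, so this suffices):
a = -5: -5+-5=-10, -5+-4=-9, -5+-1=-6, -5+0=-5, -5+1=-4, -5+11=6
a = -4: -4+-4=-8, -4+-1=-5, -4+0=-4, -4+1=-3, -4+11=7
a = -1: -1+-1=-2, -1+0=-1, -1+1=0, -1+11=10
a = 0: 0+0=0, 0+1=1, 0+11=11
a = 1: 1+1=2, 1+11=12
a = 11: 11+11=22
Distinct sums: {-10, -9, -8, -6, -5, -4, -3, -2, -1, 0, 1, 2, 6, 7, 10, 11, 12, 22}
|A + A| = 18

|A + A| = 18


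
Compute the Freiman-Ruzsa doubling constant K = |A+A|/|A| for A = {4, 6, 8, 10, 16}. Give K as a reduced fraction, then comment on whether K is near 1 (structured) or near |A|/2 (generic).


|A| = 5.
Compute A + A by enumerating all 25 pairs.
A + A = {8, 10, 12, 14, 16, 18, 20, 22, 24, 26, 32}, so |A + A| = 11.
K = |A + A| / |A| = 11/5 (already in lowest terms) ≈ 2.2000.
Reference: AP of size 5 gives K = 9/5 ≈ 1.8000; a fully generic set of size 5 gives K ≈ 3.0000.

|A| = 5, |A + A| = 11, K = 11/5.


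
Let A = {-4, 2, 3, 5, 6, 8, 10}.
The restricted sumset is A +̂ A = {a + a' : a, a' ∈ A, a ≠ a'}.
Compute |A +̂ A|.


Restricted sumset: A +̂ A = {a + a' : a ∈ A, a' ∈ A, a ≠ a'}.
Equivalently, take A + A and drop any sum 2a that is achievable ONLY as a + a for a ∈ A (i.e. sums representable only with equal summands).
Enumerate pairs (a, a') with a < a' (symmetric, so each unordered pair gives one sum; this covers all a ≠ a'):
  -4 + 2 = -2
  -4 + 3 = -1
  -4 + 5 = 1
  -4 + 6 = 2
  -4 + 8 = 4
  -4 + 10 = 6
  2 + 3 = 5
  2 + 5 = 7
  2 + 6 = 8
  2 + 8 = 10
  2 + 10 = 12
  3 + 5 = 8
  3 + 6 = 9
  3 + 8 = 11
  3 + 10 = 13
  5 + 6 = 11
  5 + 8 = 13
  5 + 10 = 15
  6 + 8 = 14
  6 + 10 = 16
  8 + 10 = 18
Collected distinct sums: {-2, -1, 1, 2, 4, 5, 6, 7, 8, 9, 10, 11, 12, 13, 14, 15, 16, 18}
|A +̂ A| = 18
(Reference bound: |A +̂ A| ≥ 2|A| - 3 for |A| ≥ 2, with |A| = 7 giving ≥ 11.)

|A +̂ A| = 18


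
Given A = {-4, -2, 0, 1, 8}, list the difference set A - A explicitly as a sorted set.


A - A = {a - a' : a, a' ∈ A}.
Compute a - a' for each ordered pair (a, a'):
a = -4: -4--4=0, -4--2=-2, -4-0=-4, -4-1=-5, -4-8=-12
a = -2: -2--4=2, -2--2=0, -2-0=-2, -2-1=-3, -2-8=-10
a = 0: 0--4=4, 0--2=2, 0-0=0, 0-1=-1, 0-8=-8
a = 1: 1--4=5, 1--2=3, 1-0=1, 1-1=0, 1-8=-7
a = 8: 8--4=12, 8--2=10, 8-0=8, 8-1=7, 8-8=0
Collecting distinct values (and noting 0 appears from a-a):
A - A = {-12, -10, -8, -7, -5, -4, -3, -2, -1, 0, 1, 2, 3, 4, 5, 7, 8, 10, 12}
|A - A| = 19

A - A = {-12, -10, -8, -7, -5, -4, -3, -2, -1, 0, 1, 2, 3, 4, 5, 7, 8, 10, 12}


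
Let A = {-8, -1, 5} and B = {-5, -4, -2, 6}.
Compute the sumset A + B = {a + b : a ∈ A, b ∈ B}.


A + B = {a + b : a ∈ A, b ∈ B}.
Enumerate all |A|·|B| = 3·4 = 12 pairs (a, b) and collect distinct sums.
a = -8: -8+-5=-13, -8+-4=-12, -8+-2=-10, -8+6=-2
a = -1: -1+-5=-6, -1+-4=-5, -1+-2=-3, -1+6=5
a = 5: 5+-5=0, 5+-4=1, 5+-2=3, 5+6=11
Collecting distinct sums: A + B = {-13, -12, -10, -6, -5, -3, -2, 0, 1, 3, 5, 11}
|A + B| = 12

A + B = {-13, -12, -10, -6, -5, -3, -2, 0, 1, 3, 5, 11}


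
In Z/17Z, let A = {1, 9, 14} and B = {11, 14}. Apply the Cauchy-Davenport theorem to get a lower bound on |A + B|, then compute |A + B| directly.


Cauchy-Davenport: |A + B| ≥ min(p, |A| + |B| - 1) for A, B nonempty in Z/pZ.
|A| = 3, |B| = 2, p = 17.
CD lower bound = min(17, 3 + 2 - 1) = min(17, 4) = 4.
Compute A + B mod 17 directly:
a = 1: 1+11=12, 1+14=15
a = 9: 9+11=3, 9+14=6
a = 14: 14+11=8, 14+14=11
A + B = {3, 6, 8, 11, 12, 15}, so |A + B| = 6.
Verify: 6 ≥ 4? Yes ✓.

CD lower bound = 4, actual |A + B| = 6.


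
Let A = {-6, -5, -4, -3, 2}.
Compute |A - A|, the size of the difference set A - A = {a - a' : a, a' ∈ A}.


A - A = {a - a' : a, a' ∈ A}; |A| = 5.
Bounds: 2|A|-1 ≤ |A - A| ≤ |A|² - |A| + 1, i.e. 9 ≤ |A - A| ≤ 21.
Note: 0 ∈ A - A always (from a - a). The set is symmetric: if d ∈ A - A then -d ∈ A - A.
Enumerate nonzero differences d = a - a' with a > a' (then include -d):
Positive differences: {1, 2, 3, 5, 6, 7, 8}
Full difference set: {0} ∪ (positive diffs) ∪ (negative diffs).
|A - A| = 1 + 2·7 = 15 (matches direct enumeration: 15).

|A - A| = 15


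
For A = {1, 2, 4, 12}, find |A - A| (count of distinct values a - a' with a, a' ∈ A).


A - A = {a - a' : a, a' ∈ A}; |A| = 4.
Bounds: 2|A|-1 ≤ |A - A| ≤ |A|² - |A| + 1, i.e. 7 ≤ |A - A| ≤ 13.
Note: 0 ∈ A - A always (from a - a). The set is symmetric: if d ∈ A - A then -d ∈ A - A.
Enumerate nonzero differences d = a - a' with a > a' (then include -d):
Positive differences: {1, 2, 3, 8, 10, 11}
Full difference set: {0} ∪ (positive diffs) ∪ (negative diffs).
|A - A| = 1 + 2·6 = 13 (matches direct enumeration: 13).

|A - A| = 13


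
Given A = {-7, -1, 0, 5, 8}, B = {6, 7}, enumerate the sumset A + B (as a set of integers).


A + B = {a + b : a ∈ A, b ∈ B}.
Enumerate all |A|·|B| = 5·2 = 10 pairs (a, b) and collect distinct sums.
a = -7: -7+6=-1, -7+7=0
a = -1: -1+6=5, -1+7=6
a = 0: 0+6=6, 0+7=7
a = 5: 5+6=11, 5+7=12
a = 8: 8+6=14, 8+7=15
Collecting distinct sums: A + B = {-1, 0, 5, 6, 7, 11, 12, 14, 15}
|A + B| = 9

A + B = {-1, 0, 5, 6, 7, 11, 12, 14, 15}


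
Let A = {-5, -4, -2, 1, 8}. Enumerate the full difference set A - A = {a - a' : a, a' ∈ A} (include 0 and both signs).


A - A = {a - a' : a, a' ∈ A}.
Compute a - a' for each ordered pair (a, a'):
a = -5: -5--5=0, -5--4=-1, -5--2=-3, -5-1=-6, -5-8=-13
a = -4: -4--5=1, -4--4=0, -4--2=-2, -4-1=-5, -4-8=-12
a = -2: -2--5=3, -2--4=2, -2--2=0, -2-1=-3, -2-8=-10
a = 1: 1--5=6, 1--4=5, 1--2=3, 1-1=0, 1-8=-7
a = 8: 8--5=13, 8--4=12, 8--2=10, 8-1=7, 8-8=0
Collecting distinct values (and noting 0 appears from a-a):
A - A = {-13, -12, -10, -7, -6, -5, -3, -2, -1, 0, 1, 2, 3, 5, 6, 7, 10, 12, 13}
|A - A| = 19

A - A = {-13, -12, -10, -7, -6, -5, -3, -2, -1, 0, 1, 2, 3, 5, 6, 7, 10, 12, 13}


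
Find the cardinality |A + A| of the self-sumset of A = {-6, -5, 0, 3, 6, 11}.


A + A = {a + a' : a, a' ∈ A}; |A| = 6.
General bounds: 2|A| - 1 ≤ |A + A| ≤ |A|(|A|+1)/2, i.e. 11 ≤ |A + A| ≤ 21.
Lower bound 2|A|-1 is attained iff A is an arithmetic progression.
Enumerate sums a + a' for a ≤ a' (symmetric, so this suffices):
a = -6: -6+-6=-12, -6+-5=-11, -6+0=-6, -6+3=-3, -6+6=0, -6+11=5
a = -5: -5+-5=-10, -5+0=-5, -5+3=-2, -5+6=1, -5+11=6
a = 0: 0+0=0, 0+3=3, 0+6=6, 0+11=11
a = 3: 3+3=6, 3+6=9, 3+11=14
a = 6: 6+6=12, 6+11=17
a = 11: 11+11=22
Distinct sums: {-12, -11, -10, -6, -5, -3, -2, 0, 1, 3, 5, 6, 9, 11, 12, 14, 17, 22}
|A + A| = 18

|A + A| = 18


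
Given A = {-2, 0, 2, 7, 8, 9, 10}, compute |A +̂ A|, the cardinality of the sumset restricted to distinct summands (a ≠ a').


Restricted sumset: A +̂ A = {a + a' : a ∈ A, a' ∈ A, a ≠ a'}.
Equivalently, take A + A and drop any sum 2a that is achievable ONLY as a + a for a ∈ A (i.e. sums representable only with equal summands).
Enumerate pairs (a, a') with a < a' (symmetric, so each unordered pair gives one sum; this covers all a ≠ a'):
  -2 + 0 = -2
  -2 + 2 = 0
  -2 + 7 = 5
  -2 + 8 = 6
  -2 + 9 = 7
  -2 + 10 = 8
  0 + 2 = 2
  0 + 7 = 7
  0 + 8 = 8
  0 + 9 = 9
  0 + 10 = 10
  2 + 7 = 9
  2 + 8 = 10
  2 + 9 = 11
  2 + 10 = 12
  7 + 8 = 15
  7 + 9 = 16
  7 + 10 = 17
  8 + 9 = 17
  8 + 10 = 18
  9 + 10 = 19
Collected distinct sums: {-2, 0, 2, 5, 6, 7, 8, 9, 10, 11, 12, 15, 16, 17, 18, 19}
|A +̂ A| = 16
(Reference bound: |A +̂ A| ≥ 2|A| - 3 for |A| ≥ 2, with |A| = 7 giving ≥ 11.)

|A +̂ A| = 16


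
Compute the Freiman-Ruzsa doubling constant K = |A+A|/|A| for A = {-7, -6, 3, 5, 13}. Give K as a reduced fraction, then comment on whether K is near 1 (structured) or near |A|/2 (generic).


|A| = 5.
Compute A + A by enumerating all 25 pairs.
A + A = {-14, -13, -12, -4, -3, -2, -1, 6, 7, 8, 10, 16, 18, 26}, so |A + A| = 14.
K = |A + A| / |A| = 14/5 (already in lowest terms) ≈ 2.8000.
Reference: AP of size 5 gives K = 9/5 ≈ 1.8000; a fully generic set of size 5 gives K ≈ 3.0000.

|A| = 5, |A + A| = 14, K = 14/5.


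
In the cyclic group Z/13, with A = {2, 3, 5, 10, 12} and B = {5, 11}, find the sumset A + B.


Work in Z/13Z: reduce every sum a + b modulo 13.
Enumerate all 10 pairs:
a = 2: 2+5=7, 2+11=0
a = 3: 3+5=8, 3+11=1
a = 5: 5+5=10, 5+11=3
a = 10: 10+5=2, 10+11=8
a = 12: 12+5=4, 12+11=10
Distinct residues collected: {0, 1, 2, 3, 4, 7, 8, 10}
|A + B| = 8 (out of 13 total residues).

A + B = {0, 1, 2, 3, 4, 7, 8, 10}


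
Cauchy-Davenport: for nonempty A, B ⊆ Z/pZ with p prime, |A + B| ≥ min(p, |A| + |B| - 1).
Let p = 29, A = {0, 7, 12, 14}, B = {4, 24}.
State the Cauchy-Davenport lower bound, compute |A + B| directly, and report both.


Cauchy-Davenport: |A + B| ≥ min(p, |A| + |B| - 1) for A, B nonempty in Z/pZ.
|A| = 4, |B| = 2, p = 29.
CD lower bound = min(29, 4 + 2 - 1) = min(29, 5) = 5.
Compute A + B mod 29 directly:
a = 0: 0+4=4, 0+24=24
a = 7: 7+4=11, 7+24=2
a = 12: 12+4=16, 12+24=7
a = 14: 14+4=18, 14+24=9
A + B = {2, 4, 7, 9, 11, 16, 18, 24}, so |A + B| = 8.
Verify: 8 ≥ 5? Yes ✓.

CD lower bound = 5, actual |A + B| = 8.


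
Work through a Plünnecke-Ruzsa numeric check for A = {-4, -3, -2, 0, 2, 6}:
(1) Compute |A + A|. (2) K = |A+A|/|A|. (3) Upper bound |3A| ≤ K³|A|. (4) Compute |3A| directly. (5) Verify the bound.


|A| = 6.
Step 1: Compute A + A by enumerating all 36 pairs.
A + A = {-8, -7, -6, -5, -4, -3, -2, -1, 0, 2, 3, 4, 6, 8, 12}, so |A + A| = 15.
Step 2: Doubling constant K = |A + A|/|A| = 15/6 = 15/6 ≈ 2.5000.
Step 3: Plünnecke-Ruzsa gives |3A| ≤ K³·|A| = (2.5000)³ · 6 ≈ 93.7500.
Step 4: Compute 3A = A + A + A directly by enumerating all triples (a,b,c) ∈ A³; |3A| = 25.
Step 5: Check 25 ≤ 93.7500? Yes ✓.

K = 15/6, Plünnecke-Ruzsa bound K³|A| ≈ 93.7500, |3A| = 25, inequality holds.


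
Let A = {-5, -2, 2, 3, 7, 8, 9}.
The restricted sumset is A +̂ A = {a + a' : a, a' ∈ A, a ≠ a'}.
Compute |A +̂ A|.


Restricted sumset: A +̂ A = {a + a' : a ∈ A, a' ∈ A, a ≠ a'}.
Equivalently, take A + A and drop any sum 2a that is achievable ONLY as a + a for a ∈ A (i.e. sums representable only with equal summands).
Enumerate pairs (a, a') with a < a' (symmetric, so each unordered pair gives one sum; this covers all a ≠ a'):
  -5 + -2 = -7
  -5 + 2 = -3
  -5 + 3 = -2
  -5 + 7 = 2
  -5 + 8 = 3
  -5 + 9 = 4
  -2 + 2 = 0
  -2 + 3 = 1
  -2 + 7 = 5
  -2 + 8 = 6
  -2 + 9 = 7
  2 + 3 = 5
  2 + 7 = 9
  2 + 8 = 10
  2 + 9 = 11
  3 + 7 = 10
  3 + 8 = 11
  3 + 9 = 12
  7 + 8 = 15
  7 + 9 = 16
  8 + 9 = 17
Collected distinct sums: {-7, -3, -2, 0, 1, 2, 3, 4, 5, 6, 7, 9, 10, 11, 12, 15, 16, 17}
|A +̂ A| = 18
(Reference bound: |A +̂ A| ≥ 2|A| - 3 for |A| ≥ 2, with |A| = 7 giving ≥ 11.)

|A +̂ A| = 18


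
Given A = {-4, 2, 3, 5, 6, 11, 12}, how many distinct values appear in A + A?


A + A = {a + a' : a, a' ∈ A}; |A| = 7.
General bounds: 2|A| - 1 ≤ |A + A| ≤ |A|(|A|+1)/2, i.e. 13 ≤ |A + A| ≤ 28.
Lower bound 2|A|-1 is attained iff A is an arithmetic progression.
Enumerate sums a + a' for a ≤ a' (symmetric, so this suffices):
a = -4: -4+-4=-8, -4+2=-2, -4+3=-1, -4+5=1, -4+6=2, -4+11=7, -4+12=8
a = 2: 2+2=4, 2+3=5, 2+5=7, 2+6=8, 2+11=13, 2+12=14
a = 3: 3+3=6, 3+5=8, 3+6=9, 3+11=14, 3+12=15
a = 5: 5+5=10, 5+6=11, 5+11=16, 5+12=17
a = 6: 6+6=12, 6+11=17, 6+12=18
a = 11: 11+11=22, 11+12=23
a = 12: 12+12=24
Distinct sums: {-8, -2, -1, 1, 2, 4, 5, 6, 7, 8, 9, 10, 11, 12, 13, 14, 15, 16, 17, 18, 22, 23, 24}
|A + A| = 23

|A + A| = 23


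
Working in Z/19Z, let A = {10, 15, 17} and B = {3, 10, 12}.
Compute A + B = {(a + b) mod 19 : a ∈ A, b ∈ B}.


Work in Z/19Z: reduce every sum a + b modulo 19.
Enumerate all 9 pairs:
a = 10: 10+3=13, 10+10=1, 10+12=3
a = 15: 15+3=18, 15+10=6, 15+12=8
a = 17: 17+3=1, 17+10=8, 17+12=10
Distinct residues collected: {1, 3, 6, 8, 10, 13, 18}
|A + B| = 7 (out of 19 total residues).

A + B = {1, 3, 6, 8, 10, 13, 18}


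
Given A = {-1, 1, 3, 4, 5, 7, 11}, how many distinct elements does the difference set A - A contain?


A - A = {a - a' : a, a' ∈ A}; |A| = 7.
Bounds: 2|A|-1 ≤ |A - A| ≤ |A|² - |A| + 1, i.e. 13 ≤ |A - A| ≤ 43.
Note: 0 ∈ A - A always (from a - a). The set is symmetric: if d ∈ A - A then -d ∈ A - A.
Enumerate nonzero differences d = a - a' with a > a' (then include -d):
Positive differences: {1, 2, 3, 4, 5, 6, 7, 8, 10, 12}
Full difference set: {0} ∪ (positive diffs) ∪ (negative diffs).
|A - A| = 1 + 2·10 = 21 (matches direct enumeration: 21).

|A - A| = 21


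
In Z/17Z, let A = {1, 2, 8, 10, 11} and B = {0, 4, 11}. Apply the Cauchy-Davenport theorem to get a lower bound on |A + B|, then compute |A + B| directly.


Cauchy-Davenport: |A + B| ≥ min(p, |A| + |B| - 1) for A, B nonempty in Z/pZ.
|A| = 5, |B| = 3, p = 17.
CD lower bound = min(17, 5 + 3 - 1) = min(17, 7) = 7.
Compute A + B mod 17 directly:
a = 1: 1+0=1, 1+4=5, 1+11=12
a = 2: 2+0=2, 2+4=6, 2+11=13
a = 8: 8+0=8, 8+4=12, 8+11=2
a = 10: 10+0=10, 10+4=14, 10+11=4
a = 11: 11+0=11, 11+4=15, 11+11=5
A + B = {1, 2, 4, 5, 6, 8, 10, 11, 12, 13, 14, 15}, so |A + B| = 12.
Verify: 12 ≥ 7? Yes ✓.

CD lower bound = 7, actual |A + B| = 12.


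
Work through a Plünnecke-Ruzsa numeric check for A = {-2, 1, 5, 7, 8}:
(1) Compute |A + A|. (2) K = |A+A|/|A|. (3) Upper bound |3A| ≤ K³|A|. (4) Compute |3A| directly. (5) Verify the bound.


|A| = 5.
Step 1: Compute A + A by enumerating all 25 pairs.
A + A = {-4, -1, 2, 3, 5, 6, 8, 9, 10, 12, 13, 14, 15, 16}, so |A + A| = 14.
Step 2: Doubling constant K = |A + A|/|A| = 14/5 = 14/5 ≈ 2.8000.
Step 3: Plünnecke-Ruzsa gives |3A| ≤ K³·|A| = (2.8000)³ · 5 ≈ 109.7600.
Step 4: Compute 3A = A + A + A directly by enumerating all triples (a,b,c) ∈ A³; |3A| = 25.
Step 5: Check 25 ≤ 109.7600? Yes ✓.

K = 14/5, Plünnecke-Ruzsa bound K³|A| ≈ 109.7600, |3A| = 25, inequality holds.


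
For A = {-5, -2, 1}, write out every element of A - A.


A - A = {a - a' : a, a' ∈ A}.
Compute a - a' for each ordered pair (a, a'):
a = -5: -5--5=0, -5--2=-3, -5-1=-6
a = -2: -2--5=3, -2--2=0, -2-1=-3
a = 1: 1--5=6, 1--2=3, 1-1=0
Collecting distinct values (and noting 0 appears from a-a):
A - A = {-6, -3, 0, 3, 6}
|A - A| = 5

A - A = {-6, -3, 0, 3, 6}


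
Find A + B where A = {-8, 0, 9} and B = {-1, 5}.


A + B = {a + b : a ∈ A, b ∈ B}.
Enumerate all |A|·|B| = 3·2 = 6 pairs (a, b) and collect distinct sums.
a = -8: -8+-1=-9, -8+5=-3
a = 0: 0+-1=-1, 0+5=5
a = 9: 9+-1=8, 9+5=14
Collecting distinct sums: A + B = {-9, -3, -1, 5, 8, 14}
|A + B| = 6

A + B = {-9, -3, -1, 5, 8, 14}


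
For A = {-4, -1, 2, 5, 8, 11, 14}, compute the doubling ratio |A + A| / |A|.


|A| = 7.
Compute A + A by enumerating all 49 pairs.
A + A = {-8, -5, -2, 1, 4, 7, 10, 13, 16, 19, 22, 25, 28}, so |A + A| = 13.
K = |A + A| / |A| = 13/7 (already in lowest terms) ≈ 1.8571.
Reference: AP of size 7 gives K = 13/7 ≈ 1.8571; a fully generic set of size 7 gives K ≈ 4.0000.

|A| = 7, |A + A| = 13, K = 13/7.


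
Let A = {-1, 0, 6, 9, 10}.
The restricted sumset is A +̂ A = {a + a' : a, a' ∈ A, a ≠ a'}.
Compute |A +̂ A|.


Restricted sumset: A +̂ A = {a + a' : a ∈ A, a' ∈ A, a ≠ a'}.
Equivalently, take A + A and drop any sum 2a that is achievable ONLY as a + a for a ∈ A (i.e. sums representable only with equal summands).
Enumerate pairs (a, a') with a < a' (symmetric, so each unordered pair gives one sum; this covers all a ≠ a'):
  -1 + 0 = -1
  -1 + 6 = 5
  -1 + 9 = 8
  -1 + 10 = 9
  0 + 6 = 6
  0 + 9 = 9
  0 + 10 = 10
  6 + 9 = 15
  6 + 10 = 16
  9 + 10 = 19
Collected distinct sums: {-1, 5, 6, 8, 9, 10, 15, 16, 19}
|A +̂ A| = 9
(Reference bound: |A +̂ A| ≥ 2|A| - 3 for |A| ≥ 2, with |A| = 5 giving ≥ 7.)

|A +̂ A| = 9


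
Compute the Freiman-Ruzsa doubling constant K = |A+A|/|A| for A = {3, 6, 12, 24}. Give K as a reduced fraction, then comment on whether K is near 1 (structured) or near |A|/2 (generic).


|A| = 4.
Compute A + A by enumerating all 16 pairs.
A + A = {6, 9, 12, 15, 18, 24, 27, 30, 36, 48}, so |A + A| = 10.
K = |A + A| / |A| = 10/4 = 5/2 ≈ 2.5000.
Reference: AP of size 4 gives K = 7/4 ≈ 1.7500; a fully generic set of size 4 gives K ≈ 2.5000.

|A| = 4, |A + A| = 10, K = 10/4 = 5/2.


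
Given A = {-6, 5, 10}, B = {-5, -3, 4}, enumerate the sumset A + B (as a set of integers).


A + B = {a + b : a ∈ A, b ∈ B}.
Enumerate all |A|·|B| = 3·3 = 9 pairs (a, b) and collect distinct sums.
a = -6: -6+-5=-11, -6+-3=-9, -6+4=-2
a = 5: 5+-5=0, 5+-3=2, 5+4=9
a = 10: 10+-5=5, 10+-3=7, 10+4=14
Collecting distinct sums: A + B = {-11, -9, -2, 0, 2, 5, 7, 9, 14}
|A + B| = 9

A + B = {-11, -9, -2, 0, 2, 5, 7, 9, 14}


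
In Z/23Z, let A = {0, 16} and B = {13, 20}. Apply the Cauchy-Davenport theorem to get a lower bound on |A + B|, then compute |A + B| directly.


Cauchy-Davenport: |A + B| ≥ min(p, |A| + |B| - 1) for A, B nonempty in Z/pZ.
|A| = 2, |B| = 2, p = 23.
CD lower bound = min(23, 2 + 2 - 1) = min(23, 3) = 3.
Compute A + B mod 23 directly:
a = 0: 0+13=13, 0+20=20
a = 16: 16+13=6, 16+20=13
A + B = {6, 13, 20}, so |A + B| = 3.
Verify: 3 ≥ 3? Yes ✓.

CD lower bound = 3, actual |A + B| = 3.


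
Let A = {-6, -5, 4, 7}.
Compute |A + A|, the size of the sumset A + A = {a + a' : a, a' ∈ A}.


A + A = {a + a' : a, a' ∈ A}; |A| = 4.
General bounds: 2|A| - 1 ≤ |A + A| ≤ |A|(|A|+1)/2, i.e. 7 ≤ |A + A| ≤ 10.
Lower bound 2|A|-1 is attained iff A is an arithmetic progression.
Enumerate sums a + a' for a ≤ a' (symmetric, so this suffices):
a = -6: -6+-6=-12, -6+-5=-11, -6+4=-2, -6+7=1
a = -5: -5+-5=-10, -5+4=-1, -5+7=2
a = 4: 4+4=8, 4+7=11
a = 7: 7+7=14
Distinct sums: {-12, -11, -10, -2, -1, 1, 2, 8, 11, 14}
|A + A| = 10

|A + A| = 10


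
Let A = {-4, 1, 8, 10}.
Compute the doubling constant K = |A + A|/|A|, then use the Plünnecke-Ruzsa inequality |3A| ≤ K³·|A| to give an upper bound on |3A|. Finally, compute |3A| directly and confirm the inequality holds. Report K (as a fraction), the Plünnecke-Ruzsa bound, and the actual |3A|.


|A| = 4.
Step 1: Compute A + A by enumerating all 16 pairs.
A + A = {-8, -3, 2, 4, 6, 9, 11, 16, 18, 20}, so |A + A| = 10.
Step 2: Doubling constant K = |A + A|/|A| = 10/4 = 10/4 ≈ 2.5000.
Step 3: Plünnecke-Ruzsa gives |3A| ≤ K³·|A| = (2.5000)³ · 4 ≈ 62.5000.
Step 4: Compute 3A = A + A + A directly by enumerating all triples (a,b,c) ∈ A³; |3A| = 19.
Step 5: Check 19 ≤ 62.5000? Yes ✓.

K = 10/4, Plünnecke-Ruzsa bound K³|A| ≈ 62.5000, |3A| = 19, inequality holds.


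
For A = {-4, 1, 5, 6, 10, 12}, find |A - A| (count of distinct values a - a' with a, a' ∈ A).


A - A = {a - a' : a, a' ∈ A}; |A| = 6.
Bounds: 2|A|-1 ≤ |A - A| ≤ |A|² - |A| + 1, i.e. 11 ≤ |A - A| ≤ 31.
Note: 0 ∈ A - A always (from a - a). The set is symmetric: if d ∈ A - A then -d ∈ A - A.
Enumerate nonzero differences d = a - a' with a > a' (then include -d):
Positive differences: {1, 2, 4, 5, 6, 7, 9, 10, 11, 14, 16}
Full difference set: {0} ∪ (positive diffs) ∪ (negative diffs).
|A - A| = 1 + 2·11 = 23 (matches direct enumeration: 23).

|A - A| = 23


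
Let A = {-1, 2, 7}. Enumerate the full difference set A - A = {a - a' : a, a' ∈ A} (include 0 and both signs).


A - A = {a - a' : a, a' ∈ A}.
Compute a - a' for each ordered pair (a, a'):
a = -1: -1--1=0, -1-2=-3, -1-7=-8
a = 2: 2--1=3, 2-2=0, 2-7=-5
a = 7: 7--1=8, 7-2=5, 7-7=0
Collecting distinct values (and noting 0 appears from a-a):
A - A = {-8, -5, -3, 0, 3, 5, 8}
|A - A| = 7

A - A = {-8, -5, -3, 0, 3, 5, 8}


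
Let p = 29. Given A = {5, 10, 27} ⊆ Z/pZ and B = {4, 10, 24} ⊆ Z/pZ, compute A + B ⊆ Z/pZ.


Work in Z/29Z: reduce every sum a + b modulo 29.
Enumerate all 9 pairs:
a = 5: 5+4=9, 5+10=15, 5+24=0
a = 10: 10+4=14, 10+10=20, 10+24=5
a = 27: 27+4=2, 27+10=8, 27+24=22
Distinct residues collected: {0, 2, 5, 8, 9, 14, 15, 20, 22}
|A + B| = 9 (out of 29 total residues).

A + B = {0, 2, 5, 8, 9, 14, 15, 20, 22}


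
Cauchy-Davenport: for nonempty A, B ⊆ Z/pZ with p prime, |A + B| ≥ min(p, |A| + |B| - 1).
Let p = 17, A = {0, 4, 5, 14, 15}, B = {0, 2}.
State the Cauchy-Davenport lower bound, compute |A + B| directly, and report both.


Cauchy-Davenport: |A + B| ≥ min(p, |A| + |B| - 1) for A, B nonempty in Z/pZ.
|A| = 5, |B| = 2, p = 17.
CD lower bound = min(17, 5 + 2 - 1) = min(17, 6) = 6.
Compute A + B mod 17 directly:
a = 0: 0+0=0, 0+2=2
a = 4: 4+0=4, 4+2=6
a = 5: 5+0=5, 5+2=7
a = 14: 14+0=14, 14+2=16
a = 15: 15+0=15, 15+2=0
A + B = {0, 2, 4, 5, 6, 7, 14, 15, 16}, so |A + B| = 9.
Verify: 9 ≥ 6? Yes ✓.

CD lower bound = 6, actual |A + B| = 9.


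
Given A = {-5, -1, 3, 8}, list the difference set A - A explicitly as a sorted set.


A - A = {a - a' : a, a' ∈ A}.
Compute a - a' for each ordered pair (a, a'):
a = -5: -5--5=0, -5--1=-4, -5-3=-8, -5-8=-13
a = -1: -1--5=4, -1--1=0, -1-3=-4, -1-8=-9
a = 3: 3--5=8, 3--1=4, 3-3=0, 3-8=-5
a = 8: 8--5=13, 8--1=9, 8-3=5, 8-8=0
Collecting distinct values (and noting 0 appears from a-a):
A - A = {-13, -9, -8, -5, -4, 0, 4, 5, 8, 9, 13}
|A - A| = 11

A - A = {-13, -9, -8, -5, -4, 0, 4, 5, 8, 9, 13}


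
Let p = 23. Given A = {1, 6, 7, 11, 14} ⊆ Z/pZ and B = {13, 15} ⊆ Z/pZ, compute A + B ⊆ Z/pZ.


Work in Z/23Z: reduce every sum a + b modulo 23.
Enumerate all 10 pairs:
a = 1: 1+13=14, 1+15=16
a = 6: 6+13=19, 6+15=21
a = 7: 7+13=20, 7+15=22
a = 11: 11+13=1, 11+15=3
a = 14: 14+13=4, 14+15=6
Distinct residues collected: {1, 3, 4, 6, 14, 16, 19, 20, 21, 22}
|A + B| = 10 (out of 23 total residues).

A + B = {1, 3, 4, 6, 14, 16, 19, 20, 21, 22}


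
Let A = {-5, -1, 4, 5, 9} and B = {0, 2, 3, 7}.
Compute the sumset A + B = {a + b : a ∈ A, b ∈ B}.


A + B = {a + b : a ∈ A, b ∈ B}.
Enumerate all |A|·|B| = 5·4 = 20 pairs (a, b) and collect distinct sums.
a = -5: -5+0=-5, -5+2=-3, -5+3=-2, -5+7=2
a = -1: -1+0=-1, -1+2=1, -1+3=2, -1+7=6
a = 4: 4+0=4, 4+2=6, 4+3=7, 4+7=11
a = 5: 5+0=5, 5+2=7, 5+3=8, 5+7=12
a = 9: 9+0=9, 9+2=11, 9+3=12, 9+7=16
Collecting distinct sums: A + B = {-5, -3, -2, -1, 1, 2, 4, 5, 6, 7, 8, 9, 11, 12, 16}
|A + B| = 15

A + B = {-5, -3, -2, -1, 1, 2, 4, 5, 6, 7, 8, 9, 11, 12, 16}


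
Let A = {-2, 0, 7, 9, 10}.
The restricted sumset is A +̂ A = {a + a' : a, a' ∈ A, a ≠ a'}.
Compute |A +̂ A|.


Restricted sumset: A +̂ A = {a + a' : a ∈ A, a' ∈ A, a ≠ a'}.
Equivalently, take A + A and drop any sum 2a that is achievable ONLY as a + a for a ∈ A (i.e. sums representable only with equal summands).
Enumerate pairs (a, a') with a < a' (symmetric, so each unordered pair gives one sum; this covers all a ≠ a'):
  -2 + 0 = -2
  -2 + 7 = 5
  -2 + 9 = 7
  -2 + 10 = 8
  0 + 7 = 7
  0 + 9 = 9
  0 + 10 = 10
  7 + 9 = 16
  7 + 10 = 17
  9 + 10 = 19
Collected distinct sums: {-2, 5, 7, 8, 9, 10, 16, 17, 19}
|A +̂ A| = 9
(Reference bound: |A +̂ A| ≥ 2|A| - 3 for |A| ≥ 2, with |A| = 5 giving ≥ 7.)

|A +̂ A| = 9


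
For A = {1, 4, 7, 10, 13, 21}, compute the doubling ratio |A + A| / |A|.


|A| = 6.
Compute A + A by enumerating all 36 pairs.
A + A = {2, 5, 8, 11, 14, 17, 20, 22, 23, 25, 26, 28, 31, 34, 42}, so |A + A| = 15.
K = |A + A| / |A| = 15/6 = 5/2 ≈ 2.5000.
Reference: AP of size 6 gives K = 11/6 ≈ 1.8333; a fully generic set of size 6 gives K ≈ 3.5000.

|A| = 6, |A + A| = 15, K = 15/6 = 5/2.


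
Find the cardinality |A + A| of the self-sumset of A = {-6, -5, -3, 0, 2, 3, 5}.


A + A = {a + a' : a, a' ∈ A}; |A| = 7.
General bounds: 2|A| - 1 ≤ |A + A| ≤ |A|(|A|+1)/2, i.e. 13 ≤ |A + A| ≤ 28.
Lower bound 2|A|-1 is attained iff A is an arithmetic progression.
Enumerate sums a + a' for a ≤ a' (symmetric, so this suffices):
a = -6: -6+-6=-12, -6+-5=-11, -6+-3=-9, -6+0=-6, -6+2=-4, -6+3=-3, -6+5=-1
a = -5: -5+-5=-10, -5+-3=-8, -5+0=-5, -5+2=-3, -5+3=-2, -5+5=0
a = -3: -3+-3=-6, -3+0=-3, -3+2=-1, -3+3=0, -3+5=2
a = 0: 0+0=0, 0+2=2, 0+3=3, 0+5=5
a = 2: 2+2=4, 2+3=5, 2+5=7
a = 3: 3+3=6, 3+5=8
a = 5: 5+5=10
Distinct sums: {-12, -11, -10, -9, -8, -6, -5, -4, -3, -2, -1, 0, 2, 3, 4, 5, 6, 7, 8, 10}
|A + A| = 20

|A + A| = 20


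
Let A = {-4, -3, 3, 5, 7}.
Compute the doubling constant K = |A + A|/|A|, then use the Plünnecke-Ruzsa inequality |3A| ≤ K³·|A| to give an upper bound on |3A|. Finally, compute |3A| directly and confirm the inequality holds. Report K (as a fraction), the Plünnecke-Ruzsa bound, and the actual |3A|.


|A| = 5.
Step 1: Compute A + A by enumerating all 25 pairs.
A + A = {-8, -7, -6, -1, 0, 1, 2, 3, 4, 6, 8, 10, 12, 14}, so |A + A| = 14.
Step 2: Doubling constant K = |A + A|/|A| = 14/5 = 14/5 ≈ 2.8000.
Step 3: Plünnecke-Ruzsa gives |3A| ≤ K³·|A| = (2.8000)³ · 5 ≈ 109.7600.
Step 4: Compute 3A = A + A + A directly by enumerating all triples (a,b,c) ∈ A³; |3A| = 26.
Step 5: Check 26 ≤ 109.7600? Yes ✓.

K = 14/5, Plünnecke-Ruzsa bound K³|A| ≈ 109.7600, |3A| = 26, inequality holds.


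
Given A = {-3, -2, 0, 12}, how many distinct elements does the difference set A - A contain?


A - A = {a - a' : a, a' ∈ A}; |A| = 4.
Bounds: 2|A|-1 ≤ |A - A| ≤ |A|² - |A| + 1, i.e. 7 ≤ |A - A| ≤ 13.
Note: 0 ∈ A - A always (from a - a). The set is symmetric: if d ∈ A - A then -d ∈ A - A.
Enumerate nonzero differences d = a - a' with a > a' (then include -d):
Positive differences: {1, 2, 3, 12, 14, 15}
Full difference set: {0} ∪ (positive diffs) ∪ (negative diffs).
|A - A| = 1 + 2·6 = 13 (matches direct enumeration: 13).

|A - A| = 13


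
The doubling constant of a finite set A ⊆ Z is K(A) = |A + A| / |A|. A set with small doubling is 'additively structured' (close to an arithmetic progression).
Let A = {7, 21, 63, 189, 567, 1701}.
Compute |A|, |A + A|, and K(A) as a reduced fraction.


|A| = 6.
Compute A + A by enumerating all 36 pairs.
A + A = {14, 28, 42, 70, 84, 126, 196, 210, 252, 378, 574, 588, 630, 756, 1134, 1708, 1722, 1764, 1890, 2268, 3402}, so |A + A| = 21.
K = |A + A| / |A| = 21/6 = 7/2 ≈ 3.5000.
Reference: AP of size 6 gives K = 11/6 ≈ 1.8333; a fully generic set of size 6 gives K ≈ 3.5000.

|A| = 6, |A + A| = 21, K = 21/6 = 7/2.


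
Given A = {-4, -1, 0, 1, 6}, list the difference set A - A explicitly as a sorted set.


A - A = {a - a' : a, a' ∈ A}.
Compute a - a' for each ordered pair (a, a'):
a = -4: -4--4=0, -4--1=-3, -4-0=-4, -4-1=-5, -4-6=-10
a = -1: -1--4=3, -1--1=0, -1-0=-1, -1-1=-2, -1-6=-7
a = 0: 0--4=4, 0--1=1, 0-0=0, 0-1=-1, 0-6=-6
a = 1: 1--4=5, 1--1=2, 1-0=1, 1-1=0, 1-6=-5
a = 6: 6--4=10, 6--1=7, 6-0=6, 6-1=5, 6-6=0
Collecting distinct values (and noting 0 appears from a-a):
A - A = {-10, -7, -6, -5, -4, -3, -2, -1, 0, 1, 2, 3, 4, 5, 6, 7, 10}
|A - A| = 17

A - A = {-10, -7, -6, -5, -4, -3, -2, -1, 0, 1, 2, 3, 4, 5, 6, 7, 10}


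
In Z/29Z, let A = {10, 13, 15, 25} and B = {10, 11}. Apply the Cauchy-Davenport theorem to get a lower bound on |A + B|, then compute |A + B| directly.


Cauchy-Davenport: |A + B| ≥ min(p, |A| + |B| - 1) for A, B nonempty in Z/pZ.
|A| = 4, |B| = 2, p = 29.
CD lower bound = min(29, 4 + 2 - 1) = min(29, 5) = 5.
Compute A + B mod 29 directly:
a = 10: 10+10=20, 10+11=21
a = 13: 13+10=23, 13+11=24
a = 15: 15+10=25, 15+11=26
a = 25: 25+10=6, 25+11=7
A + B = {6, 7, 20, 21, 23, 24, 25, 26}, so |A + B| = 8.
Verify: 8 ≥ 5? Yes ✓.

CD lower bound = 5, actual |A + B| = 8.


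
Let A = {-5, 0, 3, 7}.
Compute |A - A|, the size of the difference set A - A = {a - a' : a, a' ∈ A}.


A - A = {a - a' : a, a' ∈ A}; |A| = 4.
Bounds: 2|A|-1 ≤ |A - A| ≤ |A|² - |A| + 1, i.e. 7 ≤ |A - A| ≤ 13.
Note: 0 ∈ A - A always (from a - a). The set is symmetric: if d ∈ A - A then -d ∈ A - A.
Enumerate nonzero differences d = a - a' with a > a' (then include -d):
Positive differences: {3, 4, 5, 7, 8, 12}
Full difference set: {0} ∪ (positive diffs) ∪ (negative diffs).
|A - A| = 1 + 2·6 = 13 (matches direct enumeration: 13).

|A - A| = 13


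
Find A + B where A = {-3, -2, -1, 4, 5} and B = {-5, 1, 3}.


A + B = {a + b : a ∈ A, b ∈ B}.
Enumerate all |A|·|B| = 5·3 = 15 pairs (a, b) and collect distinct sums.
a = -3: -3+-5=-8, -3+1=-2, -3+3=0
a = -2: -2+-5=-7, -2+1=-1, -2+3=1
a = -1: -1+-5=-6, -1+1=0, -1+3=2
a = 4: 4+-5=-1, 4+1=5, 4+3=7
a = 5: 5+-5=0, 5+1=6, 5+3=8
Collecting distinct sums: A + B = {-8, -7, -6, -2, -1, 0, 1, 2, 5, 6, 7, 8}
|A + B| = 12

A + B = {-8, -7, -6, -2, -1, 0, 1, 2, 5, 6, 7, 8}


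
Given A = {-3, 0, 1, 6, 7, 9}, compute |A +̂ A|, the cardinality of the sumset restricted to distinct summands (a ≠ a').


Restricted sumset: A +̂ A = {a + a' : a ∈ A, a' ∈ A, a ≠ a'}.
Equivalently, take A + A and drop any sum 2a that is achievable ONLY as a + a for a ∈ A (i.e. sums representable only with equal summands).
Enumerate pairs (a, a') with a < a' (symmetric, so each unordered pair gives one sum; this covers all a ≠ a'):
  -3 + 0 = -3
  -3 + 1 = -2
  -3 + 6 = 3
  -3 + 7 = 4
  -3 + 9 = 6
  0 + 1 = 1
  0 + 6 = 6
  0 + 7 = 7
  0 + 9 = 9
  1 + 6 = 7
  1 + 7 = 8
  1 + 9 = 10
  6 + 7 = 13
  6 + 9 = 15
  7 + 9 = 16
Collected distinct sums: {-3, -2, 1, 3, 4, 6, 7, 8, 9, 10, 13, 15, 16}
|A +̂ A| = 13
(Reference bound: |A +̂ A| ≥ 2|A| - 3 for |A| ≥ 2, with |A| = 6 giving ≥ 9.)

|A +̂ A| = 13


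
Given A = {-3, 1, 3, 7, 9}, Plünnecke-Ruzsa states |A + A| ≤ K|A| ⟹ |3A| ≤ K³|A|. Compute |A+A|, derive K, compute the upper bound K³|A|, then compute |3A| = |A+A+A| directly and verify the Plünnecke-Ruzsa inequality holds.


|A| = 5.
Step 1: Compute A + A by enumerating all 25 pairs.
A + A = {-6, -2, 0, 2, 4, 6, 8, 10, 12, 14, 16, 18}, so |A + A| = 12.
Step 2: Doubling constant K = |A + A|/|A| = 12/5 = 12/5 ≈ 2.4000.
Step 3: Plünnecke-Ruzsa gives |3A| ≤ K³·|A| = (2.4000)³ · 5 ≈ 69.1200.
Step 4: Compute 3A = A + A + A directly by enumerating all triples (a,b,c) ∈ A³; |3A| = 18.
Step 5: Check 18 ≤ 69.1200? Yes ✓.

K = 12/5, Plünnecke-Ruzsa bound K³|A| ≈ 69.1200, |3A| = 18, inequality holds.


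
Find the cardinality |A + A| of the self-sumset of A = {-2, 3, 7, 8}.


A + A = {a + a' : a, a' ∈ A}; |A| = 4.
General bounds: 2|A| - 1 ≤ |A + A| ≤ |A|(|A|+1)/2, i.e. 7 ≤ |A + A| ≤ 10.
Lower bound 2|A|-1 is attained iff A is an arithmetic progression.
Enumerate sums a + a' for a ≤ a' (symmetric, so this suffices):
a = -2: -2+-2=-4, -2+3=1, -2+7=5, -2+8=6
a = 3: 3+3=6, 3+7=10, 3+8=11
a = 7: 7+7=14, 7+8=15
a = 8: 8+8=16
Distinct sums: {-4, 1, 5, 6, 10, 11, 14, 15, 16}
|A + A| = 9

|A + A| = 9


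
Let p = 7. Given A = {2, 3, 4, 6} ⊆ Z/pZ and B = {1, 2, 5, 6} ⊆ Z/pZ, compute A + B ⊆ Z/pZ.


Work in Z/7Z: reduce every sum a + b modulo 7.
Enumerate all 16 pairs:
a = 2: 2+1=3, 2+2=4, 2+5=0, 2+6=1
a = 3: 3+1=4, 3+2=5, 3+5=1, 3+6=2
a = 4: 4+1=5, 4+2=6, 4+5=2, 4+6=3
a = 6: 6+1=0, 6+2=1, 6+5=4, 6+6=5
Distinct residues collected: {0, 1, 2, 3, 4, 5, 6}
|A + B| = 7 (out of 7 total residues).

A + B = {0, 1, 2, 3, 4, 5, 6}


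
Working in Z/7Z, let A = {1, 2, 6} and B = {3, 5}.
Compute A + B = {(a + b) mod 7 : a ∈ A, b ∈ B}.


Work in Z/7Z: reduce every sum a + b modulo 7.
Enumerate all 6 pairs:
a = 1: 1+3=4, 1+5=6
a = 2: 2+3=5, 2+5=0
a = 6: 6+3=2, 6+5=4
Distinct residues collected: {0, 2, 4, 5, 6}
|A + B| = 5 (out of 7 total residues).

A + B = {0, 2, 4, 5, 6}


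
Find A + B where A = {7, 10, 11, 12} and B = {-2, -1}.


A + B = {a + b : a ∈ A, b ∈ B}.
Enumerate all |A|·|B| = 4·2 = 8 pairs (a, b) and collect distinct sums.
a = 7: 7+-2=5, 7+-1=6
a = 10: 10+-2=8, 10+-1=9
a = 11: 11+-2=9, 11+-1=10
a = 12: 12+-2=10, 12+-1=11
Collecting distinct sums: A + B = {5, 6, 8, 9, 10, 11}
|A + B| = 6

A + B = {5, 6, 8, 9, 10, 11}
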